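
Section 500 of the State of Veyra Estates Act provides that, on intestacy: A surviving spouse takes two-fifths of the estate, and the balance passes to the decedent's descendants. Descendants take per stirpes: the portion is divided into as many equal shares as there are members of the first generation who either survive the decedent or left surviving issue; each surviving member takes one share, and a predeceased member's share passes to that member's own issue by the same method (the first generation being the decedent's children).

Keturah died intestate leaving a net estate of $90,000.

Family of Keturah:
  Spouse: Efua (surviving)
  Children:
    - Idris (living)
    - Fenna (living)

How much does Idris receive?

Idris receives $27,000.

Efua takes two-fifths of $90,000 = $36,000. The remaining $54,000 passes to the descendants.
The descendants' portion ($54,000) is divided into 2 shares of $27,000: Idris and Fenna each take $27,000.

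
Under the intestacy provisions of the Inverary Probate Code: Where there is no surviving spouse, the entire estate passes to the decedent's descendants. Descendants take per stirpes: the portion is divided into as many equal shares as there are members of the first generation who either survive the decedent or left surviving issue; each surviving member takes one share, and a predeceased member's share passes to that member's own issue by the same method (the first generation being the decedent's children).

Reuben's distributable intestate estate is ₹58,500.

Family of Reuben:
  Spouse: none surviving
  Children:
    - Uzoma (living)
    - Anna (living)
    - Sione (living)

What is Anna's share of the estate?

The entire ₹58,500 passes to the descendants.
That amount (₹58,500) is divided into 3 shares of ₹19,500: Uzoma, Anna, and Sione each take ₹19,500.

Anna receives ₹19,500.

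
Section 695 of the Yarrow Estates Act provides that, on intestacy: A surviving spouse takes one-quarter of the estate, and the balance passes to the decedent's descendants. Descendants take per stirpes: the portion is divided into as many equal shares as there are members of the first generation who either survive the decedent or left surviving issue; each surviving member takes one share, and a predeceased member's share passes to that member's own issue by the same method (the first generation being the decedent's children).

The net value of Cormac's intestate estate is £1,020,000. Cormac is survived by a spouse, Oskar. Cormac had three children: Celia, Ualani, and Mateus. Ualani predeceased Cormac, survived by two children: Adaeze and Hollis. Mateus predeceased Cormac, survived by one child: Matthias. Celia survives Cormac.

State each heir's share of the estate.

Oskar: £255,000; Celia: £255,000; Adaeze: £127,500; Hollis: £127,500; Matthias: £255,000

Oskar takes one-quarter of £1,020,000 = £255,000. The remaining £765,000 passes to the descendants.
The descendants' portion (£765,000) is divided into 3 shares of £255,000: Celia takes £255,000; Ualani's £255,000 share passes to Ualani's issue; Mateus's £255,000 share passes to Mateus's issue.
Ualani's share (£255,000) is divided into 2 shares of £127,500: Adaeze and Hollis each take £127,500.
Mateus's share (£255,000) passes entirely to Matthias.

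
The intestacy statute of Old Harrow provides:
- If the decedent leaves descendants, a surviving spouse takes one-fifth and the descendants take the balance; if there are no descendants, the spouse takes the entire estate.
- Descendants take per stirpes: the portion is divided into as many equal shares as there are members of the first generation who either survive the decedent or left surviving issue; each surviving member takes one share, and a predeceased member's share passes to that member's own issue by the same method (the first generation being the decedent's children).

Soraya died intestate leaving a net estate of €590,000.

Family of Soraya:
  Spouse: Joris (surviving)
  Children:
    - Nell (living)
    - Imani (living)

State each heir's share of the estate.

Joris: €118,000; Nell: €236,000; Imani: €236,000

Joris takes one-fifth of €590,000 = €118,000. The remaining €472,000 passes to the descendants.
The descendants' portion (€472,000) is divided into 2 shares of €236,000: Nell and Imani each take €236,000.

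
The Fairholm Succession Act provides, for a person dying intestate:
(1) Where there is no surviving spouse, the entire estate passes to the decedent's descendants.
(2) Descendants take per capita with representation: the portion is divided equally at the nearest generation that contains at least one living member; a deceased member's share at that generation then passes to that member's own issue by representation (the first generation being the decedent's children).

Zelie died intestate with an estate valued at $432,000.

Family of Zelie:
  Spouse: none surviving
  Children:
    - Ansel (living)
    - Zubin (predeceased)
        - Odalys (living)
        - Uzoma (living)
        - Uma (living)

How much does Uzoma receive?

The entire $432,000 passes to the descendants.
That amount ($432,000) is divided into 2 shares of $216,000: Ansel takes $216,000; Zubin's $216,000 share passes to Zubin's issue.
Zubin's share ($216,000) is divided into 3 shares of $72,000: Odalys, Uzoma, and Uma each take $72,000.

Uzoma receives $72,000.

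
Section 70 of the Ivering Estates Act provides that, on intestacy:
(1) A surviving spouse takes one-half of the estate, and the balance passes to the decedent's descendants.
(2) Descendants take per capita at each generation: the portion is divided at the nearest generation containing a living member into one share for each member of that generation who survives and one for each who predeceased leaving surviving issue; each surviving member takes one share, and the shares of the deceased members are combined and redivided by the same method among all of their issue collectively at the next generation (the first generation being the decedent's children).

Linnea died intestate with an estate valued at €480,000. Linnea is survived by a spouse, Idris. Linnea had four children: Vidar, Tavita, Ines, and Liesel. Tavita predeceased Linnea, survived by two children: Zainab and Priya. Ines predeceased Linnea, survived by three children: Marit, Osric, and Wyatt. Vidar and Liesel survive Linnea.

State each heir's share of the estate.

Idris: €240,000; Vidar: €60,000; Zainab: €24,000; Priya: €24,000; Marit: €24,000; Osric: €24,000; Wyatt: €24,000; Liesel: €60,000

Idris takes one-half of €480,000 = €240,000. The remaining €240,000 passes to the descendants.
The descendants' portion (€240,000) is divided at the children's generation into 4 shares of €60,000. Vidar and Liesel each take €60,000. The 2 shares of the deceased (Tavita and Ines) are combined into a pool of €120,000.
That pool (€120,000) is divided at the grandchildren's generation equally among Zainab, Priya, Marit, Osric, and Wyatt: €24,000 each.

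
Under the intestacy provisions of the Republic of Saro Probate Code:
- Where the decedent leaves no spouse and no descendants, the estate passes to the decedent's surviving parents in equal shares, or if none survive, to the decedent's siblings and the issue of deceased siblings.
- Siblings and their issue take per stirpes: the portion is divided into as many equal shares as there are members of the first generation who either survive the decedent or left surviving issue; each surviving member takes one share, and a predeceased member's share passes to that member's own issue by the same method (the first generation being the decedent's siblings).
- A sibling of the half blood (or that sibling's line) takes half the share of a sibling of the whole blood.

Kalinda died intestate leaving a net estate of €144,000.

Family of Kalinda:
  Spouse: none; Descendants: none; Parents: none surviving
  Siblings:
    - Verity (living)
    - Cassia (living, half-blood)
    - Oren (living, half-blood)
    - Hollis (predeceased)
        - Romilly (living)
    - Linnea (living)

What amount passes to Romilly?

Romilly receives €36,000.

The entire €144,000 passes to the siblings and their issue.
Counting each half-blood sibling's line as half a unit, there are 4 units in €144,000, so one unit is €36,000. Whole-blood lines (Verity, Hollis, and Linnea) take €36,000 each; half-blood lines (Cassia and Oren) take €18,000 each.
Hollis's share (€36,000) passes entirely to Romilly.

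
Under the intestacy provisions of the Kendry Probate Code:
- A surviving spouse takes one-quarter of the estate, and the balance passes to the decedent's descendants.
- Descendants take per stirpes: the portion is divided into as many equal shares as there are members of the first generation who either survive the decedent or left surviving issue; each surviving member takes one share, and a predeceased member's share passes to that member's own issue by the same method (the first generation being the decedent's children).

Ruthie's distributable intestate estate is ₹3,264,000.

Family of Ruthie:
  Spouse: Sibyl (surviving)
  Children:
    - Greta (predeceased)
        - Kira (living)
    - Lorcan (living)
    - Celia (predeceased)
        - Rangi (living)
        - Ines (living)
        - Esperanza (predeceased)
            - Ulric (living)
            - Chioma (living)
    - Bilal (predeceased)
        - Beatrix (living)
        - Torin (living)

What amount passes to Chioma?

Chioma receives ₹102,000.

Sibyl takes one-quarter of ₹3,264,000 = ₹816,000. The remaining ₹2,448,000 passes to the descendants.
The descendants' portion (₹2,448,000) is divided into 4 shares of ₹612,000: Lorcan takes ₹612,000; Greta's ₹612,000 share passes to Greta's issue; Celia's ₹612,000 share passes to Celia's issue; Bilal's ₹612,000 share passes to Bilal's issue.
Greta's share (₹612,000) passes entirely to Kira.
Celia's share (₹612,000) is divided into 3 shares of ₹204,000: Rangi and Ines each take ₹204,000; Esperanza's ₹204,000 share passes to Esperanza's issue.
Esperanza's share (₹204,000) is divided into 2 shares of ₹102,000: Ulric and Chioma each take ₹102,000.
Bilal's share (₹612,000) is divided into 2 shares of ₹306,000: Beatrix and Torin each take ₹306,000.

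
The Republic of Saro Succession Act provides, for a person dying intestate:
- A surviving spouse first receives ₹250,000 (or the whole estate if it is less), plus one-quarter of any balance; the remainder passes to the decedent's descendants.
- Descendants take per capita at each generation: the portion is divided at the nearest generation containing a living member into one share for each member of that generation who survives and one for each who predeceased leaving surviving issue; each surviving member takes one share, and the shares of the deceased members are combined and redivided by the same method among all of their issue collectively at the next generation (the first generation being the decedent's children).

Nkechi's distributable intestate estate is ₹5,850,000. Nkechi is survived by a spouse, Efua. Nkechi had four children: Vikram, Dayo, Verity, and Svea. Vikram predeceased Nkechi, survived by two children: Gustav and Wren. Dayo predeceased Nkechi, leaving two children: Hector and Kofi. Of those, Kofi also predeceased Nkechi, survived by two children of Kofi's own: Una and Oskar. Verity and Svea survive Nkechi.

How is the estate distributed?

Efua first takes ₹250,000, leaving a balance of ₹5,600,000. Efua then takes one-quarter of the balance (₹1,400,000), for a total of ₹1,650,000. The remaining ₹4,200,000 passes to the descendants.
The descendants' portion (₹4,200,000) is divided at the children's generation into 4 shares of ₹1,050,000. Verity and Svea each take ₹1,050,000. The 2 shares of the deceased (Vikram and Dayo) are combined into a pool of ₹2,100,000.
That pool (₹2,100,000) is divided at the grandchildren's generation into 4 shares of ₹525,000. Gustav, Wren, and Hector each take ₹525,000. The remaining share for the deceased Kofi (₹525,000) is carried to the next generation.
That pool (₹525,000) is divided at the great-grandchildren's generation equally among Una and Oskar: ₹262,500 each.

Efua: ₹1,650,000; Gustav: ₹525,000; Wren: ₹525,000; Hector: ₹525,000; Una: ₹262,500; Oskar: ₹262,500; Verity: ₹1,050,000; Svea: ₹1,050,000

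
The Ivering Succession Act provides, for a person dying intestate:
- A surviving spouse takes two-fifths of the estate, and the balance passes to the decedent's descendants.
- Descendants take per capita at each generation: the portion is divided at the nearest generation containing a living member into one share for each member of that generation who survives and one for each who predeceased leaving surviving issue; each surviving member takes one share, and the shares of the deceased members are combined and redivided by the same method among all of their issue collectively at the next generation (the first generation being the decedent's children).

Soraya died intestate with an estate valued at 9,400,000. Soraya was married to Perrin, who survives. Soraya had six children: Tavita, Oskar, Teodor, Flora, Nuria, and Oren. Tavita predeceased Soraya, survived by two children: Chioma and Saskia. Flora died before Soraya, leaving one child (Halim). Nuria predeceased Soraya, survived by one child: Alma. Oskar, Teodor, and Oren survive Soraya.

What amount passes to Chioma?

Perrin takes two-fifths of 9,400,000 = 3,760,000. The remaining 5,640,000 passes to the descendants.
The descendants' portion (5,640,000) is divided at the children's generation into 6 shares of 940,000. Oskar, Teodor, and Oren each take 940,000. The 3 shares of the deceased (Tavita, Flora, and Nuria) are combined into a pool of 2,820,000.
That pool (2,820,000) is divided at the grandchildren's generation equally among Chioma, Saskia, Halim, and Alma: 705,000 each.

Chioma receives 705,000.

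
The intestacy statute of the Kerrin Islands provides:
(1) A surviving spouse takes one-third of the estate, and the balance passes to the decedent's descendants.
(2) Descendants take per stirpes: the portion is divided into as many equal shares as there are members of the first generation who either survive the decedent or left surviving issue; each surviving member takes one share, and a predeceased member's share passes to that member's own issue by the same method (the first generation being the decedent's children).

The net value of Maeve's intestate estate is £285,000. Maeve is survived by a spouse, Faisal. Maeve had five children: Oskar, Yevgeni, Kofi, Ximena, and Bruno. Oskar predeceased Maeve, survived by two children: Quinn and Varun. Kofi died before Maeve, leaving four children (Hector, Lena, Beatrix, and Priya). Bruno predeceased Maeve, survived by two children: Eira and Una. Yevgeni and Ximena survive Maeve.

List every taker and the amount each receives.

Faisal: £95,000; Quinn: £19,000; Varun: £19,000; Yevgeni: £38,000; Hector: £9,500; Lena: £9,500; Beatrix: £9,500; Priya: £9,500; Ximena: £38,000; Eira: £19,000; Una: £19,000

Faisal takes one-third of £285,000 = £95,000. The remaining £190,000 passes to the descendants.
The descendants' portion (£190,000) is divided into 5 shares of £38,000: Yevgeni and Ximena each take £38,000; Oskar's £38,000 share passes to Oskar's issue; Kofi's £38,000 share passes to Kofi's issue; Bruno's £38,000 share passes to Bruno's issue.
Oskar's share (£38,000) is divided into 2 shares of £19,000: Quinn and Varun each take £19,000.
Kofi's share (£38,000) is divided into 4 shares of £9,500: Hector, Lena, Beatrix, and Priya each take £9,500.
Bruno's share (£38,000) is divided into 2 shares of £19,000: Eira and Una each take £19,000.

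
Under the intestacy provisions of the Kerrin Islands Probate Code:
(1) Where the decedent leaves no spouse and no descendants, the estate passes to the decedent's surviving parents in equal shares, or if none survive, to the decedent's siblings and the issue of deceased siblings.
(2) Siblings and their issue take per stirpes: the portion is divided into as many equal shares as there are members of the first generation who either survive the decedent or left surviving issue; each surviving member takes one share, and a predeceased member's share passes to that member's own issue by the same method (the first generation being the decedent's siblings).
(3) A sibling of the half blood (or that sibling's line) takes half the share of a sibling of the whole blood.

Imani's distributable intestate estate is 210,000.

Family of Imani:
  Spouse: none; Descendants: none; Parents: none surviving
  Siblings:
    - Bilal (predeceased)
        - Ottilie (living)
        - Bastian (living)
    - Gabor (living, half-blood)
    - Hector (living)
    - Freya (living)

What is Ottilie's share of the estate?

Ottilie receives 30,000.

The entire 210,000 passes to the siblings and their issue.
Counting each half-blood sibling's line as half a unit, there are 7/2 units in 210,000, so one unit is 60,000. Whole-blood lines (Bilal, Hector, and Freya) take 60,000 each; half-blood lines (Gabor) take 30,000 each.
Bilal's share (60,000) is divided into 2 shares of 30,000: Ottilie and Bastian each take 30,000.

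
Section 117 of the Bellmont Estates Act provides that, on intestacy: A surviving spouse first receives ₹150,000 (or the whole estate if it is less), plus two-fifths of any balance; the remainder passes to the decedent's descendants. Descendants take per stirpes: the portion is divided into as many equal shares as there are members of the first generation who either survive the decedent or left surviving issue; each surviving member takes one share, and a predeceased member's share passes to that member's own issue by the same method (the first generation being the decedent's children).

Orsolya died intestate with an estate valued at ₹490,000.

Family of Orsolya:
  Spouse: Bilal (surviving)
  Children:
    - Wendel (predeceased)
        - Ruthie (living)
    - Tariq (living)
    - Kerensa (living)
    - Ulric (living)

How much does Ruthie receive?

Ruthie receives ₹51,000.

Bilal first takes ₹150,000, leaving a balance of ₹340,000. Bilal then takes two-fifths of the balance (₹136,000), for a total of ₹286,000. The remaining ₹204,000 passes to the descendants.
The descendants' portion (₹204,000) is divided into 4 shares of ₹51,000: Tariq, Kerensa, and Ulric each take ₹51,000; Wendel's ₹51,000 share passes to Wendel's issue.
Wendel's share (₹51,000) passes entirely to Ruthie.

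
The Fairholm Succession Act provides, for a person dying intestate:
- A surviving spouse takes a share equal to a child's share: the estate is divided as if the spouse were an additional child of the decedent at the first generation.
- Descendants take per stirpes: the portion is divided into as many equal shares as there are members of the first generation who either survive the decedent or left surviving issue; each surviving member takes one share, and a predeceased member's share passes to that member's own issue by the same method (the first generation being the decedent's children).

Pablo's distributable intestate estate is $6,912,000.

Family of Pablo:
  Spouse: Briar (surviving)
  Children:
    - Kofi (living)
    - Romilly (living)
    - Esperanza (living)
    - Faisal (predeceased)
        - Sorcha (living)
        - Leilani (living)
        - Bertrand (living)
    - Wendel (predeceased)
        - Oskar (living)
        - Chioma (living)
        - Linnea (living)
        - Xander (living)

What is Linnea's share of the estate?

Linnea receives $288,000.

The spouse counts as an additional share at the children's level, so there are 6 primary shares of $1,152,000. Briar takes one such share ($1,152,000).
The children's combined portion ($5,760,000) is divided into 5 shares of $1,152,000: Kofi, Romilly, and Esperanza each take $1,152,000; Faisal's $1,152,000 share passes to Faisal's issue; Wendel's $1,152,000 share passes to Wendel's issue.
Faisal's share ($1,152,000) is divided into 3 shares of $384,000: Sorcha, Leilani, and Bertrand each take $384,000.
Wendel's share ($1,152,000) is divided into 4 shares of $288,000: Oskar, Chioma, Linnea, and Xander each take $288,000.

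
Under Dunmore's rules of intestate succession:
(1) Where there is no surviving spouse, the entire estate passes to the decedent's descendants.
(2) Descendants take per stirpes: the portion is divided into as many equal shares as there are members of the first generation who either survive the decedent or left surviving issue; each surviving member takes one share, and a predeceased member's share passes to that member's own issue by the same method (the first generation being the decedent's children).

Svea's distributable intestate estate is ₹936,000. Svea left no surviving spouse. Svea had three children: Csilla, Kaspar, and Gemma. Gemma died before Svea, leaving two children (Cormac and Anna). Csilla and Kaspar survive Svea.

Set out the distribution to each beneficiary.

Csilla: ₹312,000; Kaspar: ₹312,000; Cormac: ₹156,000; Anna: ₹156,000

The entire ₹936,000 passes to the descendants.
That amount (₹936,000) is divided into 3 shares of ₹312,000: Csilla and Kaspar each take ₹312,000; Gemma's ₹312,000 share passes to Gemma's issue.
Gemma's share (₹312,000) is divided into 2 shares of ₹156,000: Cormac and Anna each take ₹156,000.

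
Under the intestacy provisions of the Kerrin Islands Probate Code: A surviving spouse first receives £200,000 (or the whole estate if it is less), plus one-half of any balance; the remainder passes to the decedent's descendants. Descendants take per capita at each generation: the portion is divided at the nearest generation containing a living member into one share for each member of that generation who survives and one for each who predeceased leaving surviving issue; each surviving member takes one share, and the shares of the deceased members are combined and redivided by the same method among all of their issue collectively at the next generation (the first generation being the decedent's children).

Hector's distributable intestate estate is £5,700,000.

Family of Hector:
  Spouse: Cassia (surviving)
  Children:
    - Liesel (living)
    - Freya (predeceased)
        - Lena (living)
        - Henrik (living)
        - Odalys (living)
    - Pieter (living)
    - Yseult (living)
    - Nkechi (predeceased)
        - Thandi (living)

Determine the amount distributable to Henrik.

Cassia first takes £200,000, leaving a balance of £5,500,000. Cassia then takes one-half of the balance (£2,750,000), for a total of £2,950,000. The remaining £2,750,000 passes to the descendants.
The descendants' portion (£2,750,000) is divided at the children's generation into 5 shares of £550,000. Liesel, Pieter, and Yseult each take £550,000. The 2 shares of the deceased (Freya and Nkechi) are combined into a pool of £1,100,000.
That pool (£1,100,000) is divided at the grandchildren's generation equally among Lena, Henrik, Odalys, and Thandi: £275,000 each.

Henrik receives £275,000.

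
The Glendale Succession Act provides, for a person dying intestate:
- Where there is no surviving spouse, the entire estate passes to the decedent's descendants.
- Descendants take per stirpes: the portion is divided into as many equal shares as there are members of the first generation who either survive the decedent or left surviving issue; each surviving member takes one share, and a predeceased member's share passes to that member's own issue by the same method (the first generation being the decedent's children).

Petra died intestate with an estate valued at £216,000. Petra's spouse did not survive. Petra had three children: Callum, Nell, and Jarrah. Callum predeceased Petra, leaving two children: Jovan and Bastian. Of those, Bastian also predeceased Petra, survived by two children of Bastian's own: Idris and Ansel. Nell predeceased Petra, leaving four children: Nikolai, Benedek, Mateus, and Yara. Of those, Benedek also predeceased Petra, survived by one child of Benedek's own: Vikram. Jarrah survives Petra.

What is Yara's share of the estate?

Yara receives £18,000.

The entire £216,000 passes to the descendants.
That amount (£216,000) is divided into 3 shares of £72,000: Jarrah takes £72,000; Callum's £72,000 share passes to Callum's issue; Nell's £72,000 share passes to Nell's issue.
Callum's share (£72,000) is divided into 2 shares of £36,000: Jovan takes £36,000; Bastian's £36,000 share passes to Bastian's issue.
Bastian's share (£36,000) is divided into 2 shares of £18,000: Idris and Ansel each take £18,000.
Nell's share (£72,000) is divided into 4 shares of £18,000: Nikolai, Mateus, and Yara each take £18,000; Benedek's £18,000 share passes to Benedek's issue.
Benedek's share (£18,000) passes entirely to Vikram.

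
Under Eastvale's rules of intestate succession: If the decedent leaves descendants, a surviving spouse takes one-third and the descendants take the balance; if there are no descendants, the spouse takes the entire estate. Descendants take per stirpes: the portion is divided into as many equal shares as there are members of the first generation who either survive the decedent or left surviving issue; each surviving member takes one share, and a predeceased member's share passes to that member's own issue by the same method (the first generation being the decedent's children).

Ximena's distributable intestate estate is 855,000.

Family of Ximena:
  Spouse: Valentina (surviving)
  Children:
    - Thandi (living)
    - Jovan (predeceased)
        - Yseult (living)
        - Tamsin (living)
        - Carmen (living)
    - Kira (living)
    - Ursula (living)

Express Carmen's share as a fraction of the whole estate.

Valentina takes one-third of 855,000 = 285,000. The remaining 570,000 passes to the descendants.
The descendants' portion (570,000) is divided into 4 shares of 142,500: Thandi, Kira, and Ursula each take 142,500; Jovan's 142,500 share passes to Jovan's issue.
Jovan's share (142,500) is divided into 3 shares of 47,500: Yseult, Tamsin, and Carmen each take 47,500.

Carmen receives 1/18 of the estate.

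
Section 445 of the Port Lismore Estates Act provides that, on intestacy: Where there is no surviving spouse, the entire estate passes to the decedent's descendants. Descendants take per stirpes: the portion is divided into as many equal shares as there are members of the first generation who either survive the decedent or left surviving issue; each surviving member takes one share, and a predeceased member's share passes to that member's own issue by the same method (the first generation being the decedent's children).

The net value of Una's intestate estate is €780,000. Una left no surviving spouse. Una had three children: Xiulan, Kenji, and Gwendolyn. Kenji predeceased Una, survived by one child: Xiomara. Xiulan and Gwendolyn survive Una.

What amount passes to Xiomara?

The entire €780,000 passes to the descendants.
That amount (€780,000) is divided into 3 shares of €260,000: Xiulan and Gwendolyn each take €260,000; Kenji's €260,000 share passes to Kenji's issue.
Kenji's share (€260,000) passes entirely to Xiomara.

Xiomara receives €260,000.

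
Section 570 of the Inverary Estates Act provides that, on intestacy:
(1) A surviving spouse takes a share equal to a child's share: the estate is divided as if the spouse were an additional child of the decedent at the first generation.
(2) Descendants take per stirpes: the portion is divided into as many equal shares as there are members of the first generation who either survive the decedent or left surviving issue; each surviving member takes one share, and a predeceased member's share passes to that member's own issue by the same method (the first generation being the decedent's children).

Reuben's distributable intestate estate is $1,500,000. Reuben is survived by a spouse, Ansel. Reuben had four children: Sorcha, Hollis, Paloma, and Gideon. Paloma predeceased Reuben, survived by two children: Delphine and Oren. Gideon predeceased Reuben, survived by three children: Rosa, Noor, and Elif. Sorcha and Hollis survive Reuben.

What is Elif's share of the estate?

Elif receives $100,000.

The spouse counts as an additional share at the children's level, so there are 5 primary shares of $300,000. Ansel takes one such share ($300,000).
The children's combined portion ($1,200,000) is divided into 4 shares of $300,000: Sorcha and Hollis each take $300,000; Paloma's $300,000 share passes to Paloma's issue; Gideon's $300,000 share passes to Gideon's issue.
Paloma's share ($300,000) is divided into 2 shares of $150,000: Delphine and Oren each take $150,000.
Gideon's share ($300,000) is divided into 3 shares of $100,000: Rosa, Noor, and Elif each take $100,000.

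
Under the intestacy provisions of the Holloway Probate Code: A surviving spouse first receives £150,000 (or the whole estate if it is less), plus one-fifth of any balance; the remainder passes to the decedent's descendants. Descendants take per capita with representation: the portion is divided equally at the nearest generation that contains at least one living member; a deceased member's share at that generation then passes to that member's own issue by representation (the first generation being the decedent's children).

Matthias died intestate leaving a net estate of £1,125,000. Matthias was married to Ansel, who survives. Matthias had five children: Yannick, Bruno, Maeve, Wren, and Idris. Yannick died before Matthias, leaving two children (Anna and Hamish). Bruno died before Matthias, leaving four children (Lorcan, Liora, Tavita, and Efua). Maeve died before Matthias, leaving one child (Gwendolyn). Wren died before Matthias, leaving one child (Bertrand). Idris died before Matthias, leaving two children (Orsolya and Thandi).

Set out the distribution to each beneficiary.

Ansel first takes £150,000, leaving a balance of £975,000. Ansel then takes one-fifth of the balance (£195,000), for a total of £345,000. The remaining £780,000 passes to the descendants.
No child survives, so the initial division is made at the grandchildren's generation.
The descendants' portion (£780,000) is divided into 10 shares of £78,000: Anna, Hamish, Lorcan, Liora, Tavita, Efua, Gwendolyn, Bertrand, Orsolya, and Thandi each take £78,000.

Ansel: £345,000; Anna: £78,000; Hamish: £78,000; Lorcan: £78,000; Liora: £78,000; Tavita: £78,000; Efua: £78,000; Gwendolyn: £78,000; Bertrand: £78,000; Orsolya: £78,000; Thandi: £78,000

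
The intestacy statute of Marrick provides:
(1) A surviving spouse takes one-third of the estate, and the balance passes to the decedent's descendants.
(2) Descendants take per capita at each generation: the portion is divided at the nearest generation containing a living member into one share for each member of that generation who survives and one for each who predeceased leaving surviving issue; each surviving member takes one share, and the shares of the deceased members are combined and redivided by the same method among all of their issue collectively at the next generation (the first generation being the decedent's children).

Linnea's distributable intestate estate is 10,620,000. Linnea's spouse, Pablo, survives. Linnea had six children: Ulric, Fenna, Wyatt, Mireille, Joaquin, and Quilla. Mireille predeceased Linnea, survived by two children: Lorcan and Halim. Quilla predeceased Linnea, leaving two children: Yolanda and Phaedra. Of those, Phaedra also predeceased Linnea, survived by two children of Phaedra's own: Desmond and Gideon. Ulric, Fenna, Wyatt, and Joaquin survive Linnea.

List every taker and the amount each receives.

Pablo: 3,540,000; Ulric: 1,180,000; Fenna: 1,180,000; Wyatt: 1,180,000; Lorcan: 590,000; Halim: 590,000; Joaquin: 1,180,000; Yolanda: 590,000; Desmond: 295,000; Gideon: 295,000

Pablo takes one-third of 10,620,000 = 3,540,000. The remaining 7,080,000 passes to the descendants.
The descendants' portion (7,080,000) is divided at the children's generation into 6 shares of 1,180,000. Ulric, Fenna, Wyatt, and Joaquin each take 1,180,000. The 2 shares of the deceased (Mireille and Quilla) are combined into a pool of 2,360,000.
That pool (2,360,000) is divided at the grandchildren's generation into 4 shares of 590,000. Lorcan, Halim, and Yolanda each take 590,000. The remaining share for the deceased Phaedra (590,000) is carried to the next generation.
That pool (590,000) is divided at the great-grandchildren's generation equally among Desmond and Gideon: 295,000 each.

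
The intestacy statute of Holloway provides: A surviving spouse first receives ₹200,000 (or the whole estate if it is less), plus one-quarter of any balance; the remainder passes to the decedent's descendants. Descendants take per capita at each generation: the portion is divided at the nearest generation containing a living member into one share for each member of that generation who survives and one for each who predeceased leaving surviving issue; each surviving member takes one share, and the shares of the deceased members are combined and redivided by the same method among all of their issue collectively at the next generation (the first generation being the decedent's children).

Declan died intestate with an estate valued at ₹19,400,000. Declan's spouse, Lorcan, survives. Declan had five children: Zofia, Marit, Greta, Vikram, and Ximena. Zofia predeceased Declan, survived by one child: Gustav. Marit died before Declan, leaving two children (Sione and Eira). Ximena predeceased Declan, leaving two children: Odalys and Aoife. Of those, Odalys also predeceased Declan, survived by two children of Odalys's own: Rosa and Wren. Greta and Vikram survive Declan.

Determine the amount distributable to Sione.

Lorcan first takes ₹200,000, leaving a balance of ₹19,200,000. Lorcan then takes one-quarter of the balance (₹4,800,000), for a total of ₹5,000,000. The remaining ₹14,400,000 passes to the descendants.
The descendants' portion (₹14,400,000) is divided at the children's generation into 5 shares of ₹2,880,000. Greta and Vikram each take ₹2,880,000. The 3 shares of the deceased (Zofia, Marit, and Ximena) are combined into a pool of ₹8,640,000.
That pool (₹8,640,000) is divided at the grandchildren's generation into 5 shares of ₹1,728,000. Gustav, Sione, Eira, and Aoife each take ₹1,728,000. The remaining share for the deceased Odalys (₹1,728,000) is carried to the next generation.
That pool (₹1,728,000) is divided at the great-grandchildren's generation equally among Rosa and Wren: ₹864,000 each.

Sione receives ₹1,728,000.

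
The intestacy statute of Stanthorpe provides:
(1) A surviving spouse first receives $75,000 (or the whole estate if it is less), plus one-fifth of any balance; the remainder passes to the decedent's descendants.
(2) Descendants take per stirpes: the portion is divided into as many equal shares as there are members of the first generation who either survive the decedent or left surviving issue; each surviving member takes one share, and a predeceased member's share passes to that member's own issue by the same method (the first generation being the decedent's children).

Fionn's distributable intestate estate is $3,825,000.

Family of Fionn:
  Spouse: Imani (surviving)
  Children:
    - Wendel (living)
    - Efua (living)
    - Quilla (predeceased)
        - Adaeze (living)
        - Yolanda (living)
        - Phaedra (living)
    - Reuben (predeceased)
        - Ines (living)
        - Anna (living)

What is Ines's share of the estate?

Imani first takes $75,000, leaving a balance of $3,750,000. Imani then takes one-fifth of the balance ($750,000), for a total of $825,000. The remaining $3,000,000 passes to the descendants.
The descendants' portion ($3,000,000) is divided into 4 shares of $750,000: Wendel and Efua each take $750,000; Quilla's $750,000 share passes to Quilla's issue; Reuben's $750,000 share passes to Reuben's issue.
Quilla's share ($750,000) is divided into 3 shares of $250,000: Adaeze, Yolanda, and Phaedra each take $250,000.
Reuben's share ($750,000) is divided into 2 shares of $375,000: Ines and Anna each take $375,000.

Ines receives $375,000.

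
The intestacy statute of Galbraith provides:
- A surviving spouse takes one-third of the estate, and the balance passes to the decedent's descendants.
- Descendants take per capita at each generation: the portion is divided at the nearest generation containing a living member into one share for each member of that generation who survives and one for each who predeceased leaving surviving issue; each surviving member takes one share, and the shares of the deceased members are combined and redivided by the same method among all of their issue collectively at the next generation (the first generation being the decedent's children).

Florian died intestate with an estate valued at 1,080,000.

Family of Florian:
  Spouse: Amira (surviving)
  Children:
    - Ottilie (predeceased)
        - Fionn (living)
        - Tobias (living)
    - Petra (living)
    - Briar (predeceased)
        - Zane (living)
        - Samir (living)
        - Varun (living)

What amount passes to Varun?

Amira takes one-third of 1,080,000 = 360,000. The remaining 720,000 passes to the descendants.
The descendants' portion (720,000) is divided at the children's generation into 3 shares of 240,000. Petra takes 240,000. The 2 shares of the deceased (Ottilie and Briar) are combined into a pool of 480,000.
That pool (480,000) is divided at the grandchildren's generation equally among Fionn, Tobias, Zane, Samir, and Varun: 96,000 each.

Varun receives 96,000.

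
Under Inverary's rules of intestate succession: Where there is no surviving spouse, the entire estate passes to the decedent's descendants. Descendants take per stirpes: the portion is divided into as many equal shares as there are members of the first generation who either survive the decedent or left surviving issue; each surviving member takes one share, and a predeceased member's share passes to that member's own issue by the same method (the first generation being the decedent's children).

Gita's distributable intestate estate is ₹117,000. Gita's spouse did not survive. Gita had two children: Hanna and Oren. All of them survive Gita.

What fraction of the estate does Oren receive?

Oren receives 1/2 of the estate.

The entire ₹117,000 passes to the descendants.
That amount (₹117,000) is divided into 2 shares of ₹58,500: Hanna and Oren each take ₹58,500.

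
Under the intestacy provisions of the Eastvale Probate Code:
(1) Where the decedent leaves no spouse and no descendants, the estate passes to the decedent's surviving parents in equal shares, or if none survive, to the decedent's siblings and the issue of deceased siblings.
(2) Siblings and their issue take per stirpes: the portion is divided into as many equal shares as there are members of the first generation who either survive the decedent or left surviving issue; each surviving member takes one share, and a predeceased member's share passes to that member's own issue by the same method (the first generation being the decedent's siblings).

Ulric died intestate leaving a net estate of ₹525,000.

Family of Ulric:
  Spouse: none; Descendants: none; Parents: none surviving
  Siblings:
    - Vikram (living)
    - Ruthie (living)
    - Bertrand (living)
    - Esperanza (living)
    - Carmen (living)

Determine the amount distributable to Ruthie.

Ruthie receives ₹105,000.

The entire ₹525,000 passes to the siblings and their issue.
That amount (₹525,000) is divided into 5 shares of ₹105,000: Vikram, Ruthie, Bertrand, Esperanza, and Carmen each take ₹105,000.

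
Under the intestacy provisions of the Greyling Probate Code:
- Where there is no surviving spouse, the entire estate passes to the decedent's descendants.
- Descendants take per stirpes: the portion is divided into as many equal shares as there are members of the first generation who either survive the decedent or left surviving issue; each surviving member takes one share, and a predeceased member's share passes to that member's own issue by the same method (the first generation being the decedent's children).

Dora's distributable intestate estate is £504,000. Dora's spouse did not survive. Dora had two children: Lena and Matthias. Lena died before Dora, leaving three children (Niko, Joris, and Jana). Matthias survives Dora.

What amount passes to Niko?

Niko receives £84,000.

The entire £504,000 passes to the descendants.
That amount (£504,000) is divided into 2 shares of £252,000: Matthias takes £252,000; Lena's £252,000 share passes to Lena's issue.
Lena's share (£252,000) is divided into 3 shares of £84,000: Niko, Joris, and Jana each take £84,000.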